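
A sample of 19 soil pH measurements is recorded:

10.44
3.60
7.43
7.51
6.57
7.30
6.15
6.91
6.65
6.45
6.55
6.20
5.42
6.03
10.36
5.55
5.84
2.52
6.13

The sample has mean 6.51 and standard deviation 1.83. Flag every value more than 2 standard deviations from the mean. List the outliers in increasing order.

2.52, 10.36, 10.44

Cutoffs at x̄ ± 2s: 6.51 ± 2·1.83 = [2.85, 10.17].
2.52: z = -2.18, |z| > 2 → outlier.
10.36: z = 2.10, |z| > 2 → outlier.
10.44: z = 2.15, |z| > 2 → outlier.
Every other value lies within [2.85, 10.17].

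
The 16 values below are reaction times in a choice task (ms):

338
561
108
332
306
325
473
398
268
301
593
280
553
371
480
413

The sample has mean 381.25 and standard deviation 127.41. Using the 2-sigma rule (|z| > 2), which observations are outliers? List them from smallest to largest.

108

Cutoffs at x̄ ± 2s: 381.25 ± 2·127.41 = [126.43, 636.07].
108: z = -2.14, |z| > 2 → outlier.
Every other value lies within [126.43, 636.07].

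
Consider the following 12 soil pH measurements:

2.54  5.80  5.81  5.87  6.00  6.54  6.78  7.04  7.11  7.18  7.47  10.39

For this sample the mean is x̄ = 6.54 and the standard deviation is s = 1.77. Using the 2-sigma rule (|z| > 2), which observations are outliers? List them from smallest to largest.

2.54, 10.39

Cutoffs at x̄ ± 2s: 6.54 ± 2·1.77 = [3.00, 10.08].
2.54: z = -2.26, |z| > 2 → outlier.
10.39: z = 2.18, |z| > 2 → outlier.
Every other value lies within [3.00, 10.08].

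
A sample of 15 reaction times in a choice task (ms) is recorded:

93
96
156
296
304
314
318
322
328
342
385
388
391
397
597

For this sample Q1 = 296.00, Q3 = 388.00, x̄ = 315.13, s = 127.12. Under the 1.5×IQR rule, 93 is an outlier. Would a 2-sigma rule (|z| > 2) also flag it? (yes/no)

no

z = (93 − 315.13) / 127.12 = -1.75.
|z| = 1.75 ≤ 2.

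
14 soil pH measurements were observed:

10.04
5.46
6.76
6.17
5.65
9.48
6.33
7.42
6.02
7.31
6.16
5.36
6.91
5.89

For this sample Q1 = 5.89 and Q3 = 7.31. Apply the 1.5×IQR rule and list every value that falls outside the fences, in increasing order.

IQR = Q3 − Q1 = 7.31 − 5.89 = 1.42.
Lower fence = Q1 − 1.5·IQR = 5.89 − 2.13 = 3.76.
Upper fence = Q3 + 1.5·IQR = 7.31 + 2.13 = 9.44.
9.48 > 9.44 → outlier.
10.04 > 9.44 → outlier.
All remaining values lie within [3.76, 9.44].

9.48, 10.04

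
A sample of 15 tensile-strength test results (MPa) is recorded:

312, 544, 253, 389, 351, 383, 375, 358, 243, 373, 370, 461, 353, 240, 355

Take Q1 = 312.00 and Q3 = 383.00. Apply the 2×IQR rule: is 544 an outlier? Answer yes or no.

IQR = Q3 − Q1 = 383.00 − 312.00 = 71.00.
Lower fence = Q1 − 2·IQR = 312.00 − 142.00 = 170.00.
Upper fence = Q3 + 2·IQR = 383.00 + 142.00 = 525.00.
544 lies above the upper fence.

yes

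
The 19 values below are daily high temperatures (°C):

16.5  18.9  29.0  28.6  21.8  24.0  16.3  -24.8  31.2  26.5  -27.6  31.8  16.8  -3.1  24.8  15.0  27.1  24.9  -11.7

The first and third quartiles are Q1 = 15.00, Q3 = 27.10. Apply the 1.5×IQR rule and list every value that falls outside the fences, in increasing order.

IQR = Q3 − Q1 = 27.10 − 15.00 = 12.10.
Lower fence = Q1 − 1.5·IQR = 15.00 − 18.15 = -3.15.
Upper fence = Q3 + 1.5·IQR = 27.10 + 18.15 = 45.25.
-27.6 < -3.15 → outlier.
-24.8 < -3.15 → outlier.
-11.7 < -3.15 → outlier.
All remaining values lie within [-3.15, 45.25].

-27.6, -24.8, -11.7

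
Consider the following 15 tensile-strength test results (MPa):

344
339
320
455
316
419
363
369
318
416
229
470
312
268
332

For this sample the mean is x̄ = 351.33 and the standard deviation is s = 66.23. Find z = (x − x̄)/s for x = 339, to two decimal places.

z = (339 − 351.33) / 66.23 = -0.19.

-0.19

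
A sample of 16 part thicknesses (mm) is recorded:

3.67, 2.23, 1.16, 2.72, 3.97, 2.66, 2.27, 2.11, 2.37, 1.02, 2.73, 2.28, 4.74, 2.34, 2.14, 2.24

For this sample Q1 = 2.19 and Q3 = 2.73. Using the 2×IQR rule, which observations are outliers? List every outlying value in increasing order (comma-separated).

1.02, 3.97, 4.74

IQR = Q3 − Q1 = 2.73 − 2.19 = 0.54.
Lower fence = Q1 − 2·IQR = 2.19 − 1.08 = 1.11.
Upper fence = Q3 + 2·IQR = 2.73 + 1.08 = 3.81.
1.02 < 1.11 → outlier.
3.97 > 3.81 → outlier.
4.74 > 3.81 → outlier.
All remaining values lie within [1.11, 3.81].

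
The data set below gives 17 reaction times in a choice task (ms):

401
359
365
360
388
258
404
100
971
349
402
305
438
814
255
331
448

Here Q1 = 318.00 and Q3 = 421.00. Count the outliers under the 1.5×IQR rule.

3

IQR = 103.00; fences at 318.00 − 154.50 = 163.50 and 421.00 + 154.50 = 575.50.
Outside the cutoffs: 100, 814, 971.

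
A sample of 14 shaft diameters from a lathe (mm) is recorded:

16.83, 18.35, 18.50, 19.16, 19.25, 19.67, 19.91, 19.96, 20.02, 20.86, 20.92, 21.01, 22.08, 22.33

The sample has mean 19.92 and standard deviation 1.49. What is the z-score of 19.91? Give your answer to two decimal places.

-0.01

z = (19.91 − 19.92) / 1.49 = -0.01.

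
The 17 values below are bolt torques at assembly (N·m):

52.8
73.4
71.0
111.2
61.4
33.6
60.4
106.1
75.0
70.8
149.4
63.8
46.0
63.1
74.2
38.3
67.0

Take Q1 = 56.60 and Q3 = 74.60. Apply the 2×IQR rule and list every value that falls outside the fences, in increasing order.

IQR = Q3 − Q1 = 74.60 − 56.60 = 18.00.
Lower fence = Q1 − 2·IQR = 56.60 − 36.00 = 20.60.
Upper fence = Q3 + 2·IQR = 74.60 + 36.00 = 110.60.
111.2 > 110.60 → outlier.
149.4 > 110.60 → outlier.
All remaining values lie within [20.60, 110.60].

111.2, 149.4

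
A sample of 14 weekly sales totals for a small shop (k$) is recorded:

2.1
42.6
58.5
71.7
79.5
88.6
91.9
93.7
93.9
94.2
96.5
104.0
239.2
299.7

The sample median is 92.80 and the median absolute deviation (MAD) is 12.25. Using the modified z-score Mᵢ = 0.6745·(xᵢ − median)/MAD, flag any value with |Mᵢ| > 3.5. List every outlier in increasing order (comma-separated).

|Mᵢ| > 3.5 ⇔ |xᵢ − 92.80| > 3.5·12.25/0.6745 = 63.57.
So outliers lie outside [29.23, 156.37].
2.1: M = -4.99 → outlier.
239.2: M = 8.06 → outlier.
299.7: M = 11.39 → outlier.

2.1, 239.2, 299.7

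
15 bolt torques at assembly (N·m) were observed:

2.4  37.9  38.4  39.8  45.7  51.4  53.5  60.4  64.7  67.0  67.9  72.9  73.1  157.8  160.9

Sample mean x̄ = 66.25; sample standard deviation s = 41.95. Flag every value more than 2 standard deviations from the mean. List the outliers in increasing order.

157.8, 160.9

Cutoffs at x̄ ± 2s: 66.25 ± 2·41.95 = [-17.65, 150.15].
157.8: z = 2.18, |z| > 2 → outlier.
160.9: z = 2.26, |z| > 2 → outlier.
Every other value lies within [-17.65, 150.15].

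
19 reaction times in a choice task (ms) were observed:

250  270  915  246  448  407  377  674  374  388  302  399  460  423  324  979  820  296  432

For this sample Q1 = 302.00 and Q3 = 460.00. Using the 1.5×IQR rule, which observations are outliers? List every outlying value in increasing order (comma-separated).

820, 915, 979

IQR = Q3 − Q1 = 460.00 − 302.00 = 158.00.
Lower fence = Q1 − 1.5·IQR = 302.00 − 237.00 = 65.00.
Upper fence = Q3 + 1.5·IQR = 460.00 + 237.00 = 697.00.
820 > 697.00 → outlier.
915 > 697.00 → outlier.
979 > 697.00 → outlier.
All remaining values lie within [65.00, 697.00].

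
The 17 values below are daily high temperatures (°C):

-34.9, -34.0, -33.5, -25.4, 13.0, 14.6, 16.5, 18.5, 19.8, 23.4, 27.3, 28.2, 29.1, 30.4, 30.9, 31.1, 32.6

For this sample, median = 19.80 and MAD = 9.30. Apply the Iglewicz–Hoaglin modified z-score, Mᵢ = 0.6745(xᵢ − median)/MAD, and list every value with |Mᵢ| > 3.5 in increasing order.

|Mᵢ| > 3.5 ⇔ |xᵢ − 19.80| > 3.5·9.30/0.6745 = 48.26.
So outliers lie outside [-28.46, 68.06].
-34.9: M = -3.97 → outlier.
-34.0: M = -3.90 → outlier.
-33.5: M = -3.87 → outlier.

-34.9, -34.0, -33.5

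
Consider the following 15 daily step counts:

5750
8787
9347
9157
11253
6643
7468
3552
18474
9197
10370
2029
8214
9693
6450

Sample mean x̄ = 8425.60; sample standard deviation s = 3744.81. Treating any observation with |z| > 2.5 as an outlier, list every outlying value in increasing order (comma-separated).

Cutoffs at x̄ ± 2.5s: 8425.60 ± 2.5·3744.81 = [-936.425, 17787.625].
18474: z = 2.68, |z| > 2.5 → outlier.
Every other value lies within [-936.425, 17787.625].

18474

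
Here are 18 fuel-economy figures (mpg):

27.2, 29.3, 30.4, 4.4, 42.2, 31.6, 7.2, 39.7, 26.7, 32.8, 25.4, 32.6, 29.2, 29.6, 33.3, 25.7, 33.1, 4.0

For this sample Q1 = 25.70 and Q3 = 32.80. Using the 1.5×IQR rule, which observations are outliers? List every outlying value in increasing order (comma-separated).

4.0, 4.4, 7.2

IQR = Q3 − Q1 = 32.80 − 25.70 = 7.10.
Lower fence = Q1 − 1.5·IQR = 25.70 − 10.65 = 15.05.
Upper fence = Q3 + 1.5·IQR = 32.80 + 10.65 = 43.45.
4.0 < 15.05 → outlier.
4.4 < 15.05 → outlier.
7.2 < 15.05 → outlier.
All remaining values lie within [15.05, 43.45].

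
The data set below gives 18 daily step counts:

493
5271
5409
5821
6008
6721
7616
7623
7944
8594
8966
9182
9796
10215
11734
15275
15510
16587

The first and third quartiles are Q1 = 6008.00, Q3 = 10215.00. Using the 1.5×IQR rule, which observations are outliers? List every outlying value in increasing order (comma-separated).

16587

IQR = Q3 − Q1 = 10215.00 − 6008.00 = 4207.00.
Lower fence = Q1 − 1.5·IQR = 6008.00 − 6310.50 = -302.50.
Upper fence = Q3 + 1.5·IQR = 10215.00 + 6310.50 = 16525.50.
16587 > 16525.50 → outlier.
All remaining values lie within [-302.50, 16525.50].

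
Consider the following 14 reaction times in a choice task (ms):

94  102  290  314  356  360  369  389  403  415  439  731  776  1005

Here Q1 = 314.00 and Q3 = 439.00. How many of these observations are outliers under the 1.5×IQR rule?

5

IQR = 125.00; fences at 314.00 − 187.50 = 126.50 and 439.00 + 187.50 = 626.50.
Outside the cutoffs: 94, 102, 731, 776, 1005.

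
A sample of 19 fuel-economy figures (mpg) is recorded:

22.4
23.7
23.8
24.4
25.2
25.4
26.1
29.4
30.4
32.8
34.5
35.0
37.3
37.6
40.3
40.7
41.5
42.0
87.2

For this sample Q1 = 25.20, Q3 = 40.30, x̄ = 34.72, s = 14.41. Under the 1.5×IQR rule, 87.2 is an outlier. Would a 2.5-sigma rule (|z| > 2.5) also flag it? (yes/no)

yes

z = (87.2 − 34.72) / 14.41 = 3.64.
|z| = 3.64 > 2.5.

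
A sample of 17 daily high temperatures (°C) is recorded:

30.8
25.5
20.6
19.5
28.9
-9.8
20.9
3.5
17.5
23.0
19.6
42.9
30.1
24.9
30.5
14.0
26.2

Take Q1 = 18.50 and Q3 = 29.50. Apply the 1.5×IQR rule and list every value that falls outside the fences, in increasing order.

-9.8

IQR = Q3 − Q1 = 29.50 − 18.50 = 11.00.
Lower fence = Q1 − 1.5·IQR = 18.50 − 16.50 = 2.00.
Upper fence = Q3 + 1.5·IQR = 29.50 + 16.50 = 46.00.
-9.8 < 2.00 → outlier.
All remaining values lie within [2.00, 46.00].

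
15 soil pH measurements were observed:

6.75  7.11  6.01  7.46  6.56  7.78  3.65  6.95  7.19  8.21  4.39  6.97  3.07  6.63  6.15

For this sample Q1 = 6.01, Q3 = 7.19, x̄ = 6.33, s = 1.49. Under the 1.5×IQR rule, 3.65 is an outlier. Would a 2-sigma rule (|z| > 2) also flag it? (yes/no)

no

z = (3.65 − 6.33) / 1.49 = -1.80.
|z| = 1.80 ≤ 2.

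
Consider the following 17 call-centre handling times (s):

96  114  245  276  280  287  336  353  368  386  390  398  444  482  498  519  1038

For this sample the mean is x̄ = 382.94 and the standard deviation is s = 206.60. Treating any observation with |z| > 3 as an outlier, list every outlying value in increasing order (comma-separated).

Cutoffs at x̄ ± 3s: 382.94 ± 3·206.60 = [-236.86, 1002.74].
1038: z = 3.17, |z| > 3 → outlier.
Every other value lies within [-236.86, 1002.74].

1038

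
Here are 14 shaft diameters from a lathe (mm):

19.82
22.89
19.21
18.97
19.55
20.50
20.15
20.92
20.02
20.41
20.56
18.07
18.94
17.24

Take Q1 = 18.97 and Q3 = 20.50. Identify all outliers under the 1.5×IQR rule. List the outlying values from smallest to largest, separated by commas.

IQR = Q3 − Q1 = 20.50 − 18.97 = 1.53.
Lower fence = Q1 − 1.5·IQR = 18.97 − 2.295 = 16.675.
Upper fence = Q3 + 1.5·IQR = 20.50 + 2.295 = 22.795.
22.89 > 22.795 → outlier.
All remaining values lie within [16.675, 22.795].

22.89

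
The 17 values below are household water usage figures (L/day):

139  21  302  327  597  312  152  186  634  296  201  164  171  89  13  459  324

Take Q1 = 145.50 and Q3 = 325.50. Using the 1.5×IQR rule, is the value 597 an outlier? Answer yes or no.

yes

IQR = Q3 − Q1 = 325.50 − 145.50 = 180.00.
Lower fence = Q1 − 1.5·IQR = 145.50 − 270.00 = -124.50.
Upper fence = Q3 + 1.5·IQR = 325.50 + 270.00 = 595.50.
597 lies above the upper fence.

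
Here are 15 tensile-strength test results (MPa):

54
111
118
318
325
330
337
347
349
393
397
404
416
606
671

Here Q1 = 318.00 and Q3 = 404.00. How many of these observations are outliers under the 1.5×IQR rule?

5

IQR = 86.00; fences at 318.00 − 129.00 = 189.00 and 404.00 + 129.00 = 533.00.
Outside the cutoffs: 54, 111, 118, 606, 671.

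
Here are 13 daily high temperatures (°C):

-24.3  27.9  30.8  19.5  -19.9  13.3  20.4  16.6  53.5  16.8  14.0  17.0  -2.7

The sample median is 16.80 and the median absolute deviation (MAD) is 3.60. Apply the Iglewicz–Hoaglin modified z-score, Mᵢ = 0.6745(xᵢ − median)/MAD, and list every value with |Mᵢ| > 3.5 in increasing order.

-24.3, -19.9, -2.7, 53.5

|Mᵢ| > 3.5 ⇔ |xᵢ − 16.80| > 3.5·3.60/0.6745 = 18.68.
So outliers lie outside [-1.88, 35.48].
-24.3: M = -7.70 → outlier.
-19.9: M = -6.88 → outlier.
-2.7: M = -3.65 → outlier.
53.5: M = 6.88 → outlier.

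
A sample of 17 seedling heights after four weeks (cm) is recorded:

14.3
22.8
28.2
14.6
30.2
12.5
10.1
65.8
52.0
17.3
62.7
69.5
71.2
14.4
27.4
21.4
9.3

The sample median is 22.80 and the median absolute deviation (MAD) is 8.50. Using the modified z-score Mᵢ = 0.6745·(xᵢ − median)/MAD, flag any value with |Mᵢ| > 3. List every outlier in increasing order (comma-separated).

|Mᵢ| > 3 ⇔ |xᵢ − 22.80| > 3·8.50/0.6745 = 37.81.
So outliers lie outside [-15.01, 60.61].
62.7: M = 3.17 → outlier.
65.8: M = 3.41 → outlier.
69.5: M = 3.71 → outlier.
71.2: M = 3.84 → outlier.

62.7, 65.8, 69.5, 71.2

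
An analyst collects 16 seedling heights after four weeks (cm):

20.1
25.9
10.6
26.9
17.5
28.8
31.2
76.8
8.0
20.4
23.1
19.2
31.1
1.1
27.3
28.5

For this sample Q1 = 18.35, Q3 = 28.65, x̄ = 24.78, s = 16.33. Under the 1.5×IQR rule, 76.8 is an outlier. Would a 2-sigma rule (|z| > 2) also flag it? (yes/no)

yes

z = (76.8 − 24.78) / 16.33 = 3.19.
|z| = 3.19 > 2.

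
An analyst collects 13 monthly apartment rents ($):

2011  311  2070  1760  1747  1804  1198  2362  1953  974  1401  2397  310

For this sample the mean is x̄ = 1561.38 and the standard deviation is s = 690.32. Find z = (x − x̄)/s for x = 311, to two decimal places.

z = (311 − 1561.38) / 690.32 = -1.81.

-1.81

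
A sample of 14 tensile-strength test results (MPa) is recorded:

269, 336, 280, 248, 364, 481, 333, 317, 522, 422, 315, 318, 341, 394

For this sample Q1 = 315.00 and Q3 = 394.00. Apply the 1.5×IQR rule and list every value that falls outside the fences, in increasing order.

IQR = Q3 − Q1 = 394.00 − 315.00 = 79.00.
Lower fence = Q1 − 1.5·IQR = 315.00 − 118.50 = 196.50.
Upper fence = Q3 + 1.5·IQR = 394.00 + 118.50 = 512.50.
522 > 512.50 → outlier.
All remaining values lie within [196.50, 512.50].

522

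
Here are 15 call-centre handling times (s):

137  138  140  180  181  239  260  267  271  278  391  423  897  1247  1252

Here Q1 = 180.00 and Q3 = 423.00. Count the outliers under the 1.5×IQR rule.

3

IQR = 243.00; fences at 180.00 − 364.50 = -184.50 and 423.00 + 364.50 = 787.50.
Outside the cutoffs: 897, 1247, 1252.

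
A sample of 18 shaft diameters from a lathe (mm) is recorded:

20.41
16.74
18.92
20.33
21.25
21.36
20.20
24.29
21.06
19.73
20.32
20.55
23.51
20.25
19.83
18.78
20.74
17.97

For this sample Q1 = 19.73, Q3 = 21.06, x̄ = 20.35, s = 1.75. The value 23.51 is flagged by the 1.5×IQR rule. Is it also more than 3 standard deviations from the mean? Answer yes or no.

no

z = (23.51 − 20.35) / 1.75 = 1.81.
|z| = 1.81 ≤ 3.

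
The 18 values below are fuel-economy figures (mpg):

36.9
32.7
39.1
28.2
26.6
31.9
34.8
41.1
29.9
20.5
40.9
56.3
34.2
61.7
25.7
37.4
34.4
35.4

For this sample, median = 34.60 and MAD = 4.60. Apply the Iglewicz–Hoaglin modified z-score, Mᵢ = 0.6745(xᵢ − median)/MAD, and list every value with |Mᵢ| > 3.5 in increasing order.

|Mᵢ| > 3.5 ⇔ |xᵢ − 34.60| > 3.5·4.60/0.6745 = 23.87.
So outliers lie outside [10.73, 58.47].
61.7: M = 3.97 → outlier.

61.7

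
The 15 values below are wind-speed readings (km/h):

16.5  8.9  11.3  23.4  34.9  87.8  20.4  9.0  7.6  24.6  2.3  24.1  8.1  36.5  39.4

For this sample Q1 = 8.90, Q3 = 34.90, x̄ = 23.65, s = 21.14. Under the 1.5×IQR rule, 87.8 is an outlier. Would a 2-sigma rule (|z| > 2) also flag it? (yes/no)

z = (87.8 − 23.65) / 21.14 = 3.03.
|z| = 3.03 > 2.

yes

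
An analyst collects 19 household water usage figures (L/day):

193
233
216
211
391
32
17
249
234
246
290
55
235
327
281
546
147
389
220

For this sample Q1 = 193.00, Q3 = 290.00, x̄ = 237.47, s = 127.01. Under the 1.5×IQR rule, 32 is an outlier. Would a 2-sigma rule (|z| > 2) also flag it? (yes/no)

no

z = (32 − 237.47) / 127.01 = -1.62.
|z| = 1.62 ≤ 2.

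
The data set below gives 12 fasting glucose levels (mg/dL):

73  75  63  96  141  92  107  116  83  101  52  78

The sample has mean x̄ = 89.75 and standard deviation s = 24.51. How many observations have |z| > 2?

Cutoffs: x̄ ± 2s = [40.73, 138.77].
Outside the cutoffs: 141.

1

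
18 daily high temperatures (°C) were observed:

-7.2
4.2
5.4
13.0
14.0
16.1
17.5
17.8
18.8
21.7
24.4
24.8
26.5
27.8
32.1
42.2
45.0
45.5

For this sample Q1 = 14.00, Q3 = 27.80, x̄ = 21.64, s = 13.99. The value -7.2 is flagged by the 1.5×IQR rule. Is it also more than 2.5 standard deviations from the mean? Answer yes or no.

z = (-7.2 − 21.64) / 13.99 = -2.06.
|z| = 2.06 ≤ 2.5.

no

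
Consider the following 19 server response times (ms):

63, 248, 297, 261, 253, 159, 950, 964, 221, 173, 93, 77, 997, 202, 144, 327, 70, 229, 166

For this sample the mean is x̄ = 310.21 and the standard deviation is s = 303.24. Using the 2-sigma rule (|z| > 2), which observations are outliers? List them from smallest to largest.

Cutoffs at x̄ ± 2s: 310.21 ± 2·303.24 = [-296.27, 916.69].
950: z = 2.11, |z| > 2 → outlier.
964: z = 2.16, |z| > 2 → outlier.
997: z = 2.26, |z| > 2 → outlier.
Every other value lies within [-296.27, 916.69].

950, 964, 997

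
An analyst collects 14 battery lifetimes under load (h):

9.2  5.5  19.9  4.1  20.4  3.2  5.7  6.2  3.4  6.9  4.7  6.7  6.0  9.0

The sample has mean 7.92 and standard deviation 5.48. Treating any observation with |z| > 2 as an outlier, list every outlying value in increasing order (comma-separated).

Cutoffs at x̄ ± 2s: 7.92 ± 2·5.48 = [-3.04, 18.88].
19.9: z = 2.19, |z| > 2 → outlier.
20.4: z = 2.28, |z| > 2 → outlier.
Every other value lies within [-3.04, 18.88].

19.9, 20.4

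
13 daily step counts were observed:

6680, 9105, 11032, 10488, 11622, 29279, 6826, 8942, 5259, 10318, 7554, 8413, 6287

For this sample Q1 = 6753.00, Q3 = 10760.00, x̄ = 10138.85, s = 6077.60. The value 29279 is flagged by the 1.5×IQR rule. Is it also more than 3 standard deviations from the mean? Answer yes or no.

z = (29279 − 10138.85) / 6077.60 = 3.15.
|z| = 3.15 > 3.

yes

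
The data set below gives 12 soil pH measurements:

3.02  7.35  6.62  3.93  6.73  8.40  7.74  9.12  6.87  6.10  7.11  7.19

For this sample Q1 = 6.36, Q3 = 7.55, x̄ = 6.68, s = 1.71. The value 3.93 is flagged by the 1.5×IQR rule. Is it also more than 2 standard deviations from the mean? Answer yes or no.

no

z = (3.93 − 6.68) / 1.71 = -1.61.
|z| = 1.61 ≤ 2.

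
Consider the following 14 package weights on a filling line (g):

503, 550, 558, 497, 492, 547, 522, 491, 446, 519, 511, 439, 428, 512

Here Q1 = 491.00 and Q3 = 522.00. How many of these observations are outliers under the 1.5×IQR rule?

IQR = 31.00; fences at 491.00 − 46.50 = 444.50 and 522.00 + 46.50 = 568.50.
Outside the cutoffs: 428, 439.

2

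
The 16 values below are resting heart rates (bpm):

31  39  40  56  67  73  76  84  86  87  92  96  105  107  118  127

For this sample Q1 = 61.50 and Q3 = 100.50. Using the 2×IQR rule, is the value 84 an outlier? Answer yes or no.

no

IQR = Q3 − Q1 = 100.50 − 61.50 = 39.00.
Lower fence = Q1 − 2·IQR = 61.50 − 78.00 = -16.50.
Upper fence = Q3 + 2·IQR = 100.50 + 78.00 = 178.50.
84 lies within [-16.50, 178.50].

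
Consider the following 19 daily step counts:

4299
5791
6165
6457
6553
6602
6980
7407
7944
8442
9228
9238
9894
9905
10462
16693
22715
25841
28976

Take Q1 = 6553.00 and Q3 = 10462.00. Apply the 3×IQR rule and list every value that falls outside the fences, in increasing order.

22715, 25841, 28976

IQR = Q3 − Q1 = 10462.00 − 6553.00 = 3909.00.
Lower fence = Q1 − 3·IQR = 6553.00 − 11727.00 = -5174.00.
Upper fence = Q3 + 3·IQR = 10462.00 + 11727.00 = 22189.00.
22715 > 22189.00 → outlier.
25841 > 22189.00 → outlier.
28976 > 22189.00 → outlier.
All remaining values lie within [-5174.00, 22189.00].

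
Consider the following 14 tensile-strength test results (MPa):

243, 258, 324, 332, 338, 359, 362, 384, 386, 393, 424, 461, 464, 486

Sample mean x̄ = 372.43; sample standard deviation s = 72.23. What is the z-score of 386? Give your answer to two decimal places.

z = (386 − 372.43) / 72.23 = 0.19.

0.19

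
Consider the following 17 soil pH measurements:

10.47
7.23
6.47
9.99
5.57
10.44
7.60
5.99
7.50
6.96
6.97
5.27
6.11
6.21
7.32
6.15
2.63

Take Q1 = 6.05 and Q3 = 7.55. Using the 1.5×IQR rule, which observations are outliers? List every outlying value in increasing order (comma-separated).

IQR = Q3 − Q1 = 7.55 − 6.05 = 1.50.
Lower fence = Q1 − 1.5·IQR = 6.05 − 2.25 = 3.80.
Upper fence = Q3 + 1.5·IQR = 7.55 + 2.25 = 9.80.
2.63 < 3.80 → outlier.
9.99 > 9.80 → outlier.
10.44 > 9.80 → outlier.
10.47 > 9.80 → outlier.
All remaining values lie within [3.80, 9.80].

2.63, 9.99, 10.44, 10.47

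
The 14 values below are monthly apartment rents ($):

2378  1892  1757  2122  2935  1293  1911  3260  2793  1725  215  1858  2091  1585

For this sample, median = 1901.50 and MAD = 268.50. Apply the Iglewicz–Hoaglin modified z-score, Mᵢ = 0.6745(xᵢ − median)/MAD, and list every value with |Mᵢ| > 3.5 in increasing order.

215

|Mᵢ| > 3.5 ⇔ |xᵢ − 1901.50| > 3.5·268.50/0.6745 = 1393.25.
So outliers lie outside [508.25, 3294.75].
215: M = -4.24 → outlier.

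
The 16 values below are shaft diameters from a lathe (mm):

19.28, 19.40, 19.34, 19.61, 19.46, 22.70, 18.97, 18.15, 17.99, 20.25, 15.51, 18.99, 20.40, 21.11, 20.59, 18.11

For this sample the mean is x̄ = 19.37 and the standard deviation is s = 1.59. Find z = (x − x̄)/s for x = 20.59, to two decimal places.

z = (20.59 − 19.37) / 1.59 = 0.77.

0.77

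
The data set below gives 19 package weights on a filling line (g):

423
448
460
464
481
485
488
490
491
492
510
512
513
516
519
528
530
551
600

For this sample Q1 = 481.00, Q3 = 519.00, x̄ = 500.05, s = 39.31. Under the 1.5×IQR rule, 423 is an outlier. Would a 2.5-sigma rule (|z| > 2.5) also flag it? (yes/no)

z = (423 − 500.05) / 39.31 = -1.96.
|z| = 1.96 ≤ 2.5.

no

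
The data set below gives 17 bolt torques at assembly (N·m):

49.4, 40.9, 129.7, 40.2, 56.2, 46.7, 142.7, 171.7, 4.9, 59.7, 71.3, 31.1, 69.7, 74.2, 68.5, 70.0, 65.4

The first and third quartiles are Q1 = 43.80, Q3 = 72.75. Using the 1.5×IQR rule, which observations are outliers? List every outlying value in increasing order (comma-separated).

129.7, 142.7, 171.7

IQR = Q3 − Q1 = 72.75 − 43.80 = 28.95.
Lower fence = Q1 − 1.5·IQR = 43.80 − 43.425 = 0.375.
Upper fence = Q3 + 1.5·IQR = 72.75 + 43.425 = 116.175.
129.7 > 116.175 → outlier.
142.7 > 116.175 → outlier.
171.7 > 116.175 → outlier.
All remaining values lie within [0.375, 116.175].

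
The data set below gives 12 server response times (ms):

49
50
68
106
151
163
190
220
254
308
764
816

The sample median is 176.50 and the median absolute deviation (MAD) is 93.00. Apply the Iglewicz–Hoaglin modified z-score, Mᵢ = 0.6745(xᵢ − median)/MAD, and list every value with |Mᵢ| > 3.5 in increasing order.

764, 816

|Mᵢ| > 3.5 ⇔ |xᵢ − 176.50| > 3.5·93.00/0.6745 = 482.58.
So outliers lie outside [-306.08, 659.08].
764: M = 4.26 → outlier.
816: M = 4.64 → outlier.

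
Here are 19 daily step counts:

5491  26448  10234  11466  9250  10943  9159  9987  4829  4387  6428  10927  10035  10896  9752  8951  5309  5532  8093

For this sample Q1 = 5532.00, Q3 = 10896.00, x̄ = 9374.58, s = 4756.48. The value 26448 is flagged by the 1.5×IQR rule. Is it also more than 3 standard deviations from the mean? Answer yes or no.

yes

z = (26448 − 9374.58) / 4756.48 = 3.59.
|z| = 3.59 > 3.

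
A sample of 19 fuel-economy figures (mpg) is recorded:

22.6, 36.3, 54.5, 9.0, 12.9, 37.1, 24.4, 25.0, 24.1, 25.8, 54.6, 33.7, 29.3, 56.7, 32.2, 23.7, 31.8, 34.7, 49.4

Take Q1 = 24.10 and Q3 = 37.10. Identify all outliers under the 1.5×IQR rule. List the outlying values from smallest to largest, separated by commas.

56.7

IQR = Q3 − Q1 = 37.10 − 24.10 = 13.00.
Lower fence = Q1 − 1.5·IQR = 24.10 − 19.50 = 4.60.
Upper fence = Q3 + 1.5·IQR = 37.10 + 19.50 = 56.60.
56.7 > 56.60 → outlier.
All remaining values lie within [4.60, 56.60].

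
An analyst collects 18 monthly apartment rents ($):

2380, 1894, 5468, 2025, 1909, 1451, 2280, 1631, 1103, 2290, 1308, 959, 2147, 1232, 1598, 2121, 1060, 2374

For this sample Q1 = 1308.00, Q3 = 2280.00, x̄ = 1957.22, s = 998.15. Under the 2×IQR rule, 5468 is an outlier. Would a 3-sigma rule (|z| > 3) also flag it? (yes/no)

yes

z = (5468 − 1957.22) / 998.15 = 3.52.
|z| = 3.52 > 3.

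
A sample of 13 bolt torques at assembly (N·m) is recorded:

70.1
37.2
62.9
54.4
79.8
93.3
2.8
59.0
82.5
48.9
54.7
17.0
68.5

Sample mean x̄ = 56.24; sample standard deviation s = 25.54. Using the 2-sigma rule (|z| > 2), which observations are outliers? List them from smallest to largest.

2.8

Cutoffs at x̄ ± 2s: 56.24 ± 2·25.54 = [5.16, 107.32].
2.8: z = -2.09, |z| > 2 → outlier.
Every other value lies within [5.16, 107.32].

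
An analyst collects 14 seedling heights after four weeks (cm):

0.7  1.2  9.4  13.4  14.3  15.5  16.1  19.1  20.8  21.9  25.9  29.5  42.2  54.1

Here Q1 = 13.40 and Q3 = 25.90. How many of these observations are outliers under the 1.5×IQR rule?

IQR = 12.50; fences at 13.40 − 18.75 = -5.35 and 25.90 + 18.75 = 44.65.
Outside the cutoffs: 54.1.

1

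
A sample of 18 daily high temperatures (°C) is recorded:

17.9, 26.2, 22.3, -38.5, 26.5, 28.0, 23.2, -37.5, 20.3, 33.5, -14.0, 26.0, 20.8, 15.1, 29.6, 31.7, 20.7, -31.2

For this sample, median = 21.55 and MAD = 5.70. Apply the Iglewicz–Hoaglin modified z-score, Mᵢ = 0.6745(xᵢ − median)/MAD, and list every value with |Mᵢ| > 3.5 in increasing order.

-38.5, -37.5, -31.2, -14.0

|Mᵢ| > 3.5 ⇔ |xᵢ − 21.55| > 3.5·5.70/0.6745 = 29.58.
So outliers lie outside [-8.03, 51.13].
-38.5: M = -7.11 → outlier.
-37.5: M = -6.99 → outlier.
-31.2: M = -6.24 → outlier.
-14.0: M = -4.21 → outlier.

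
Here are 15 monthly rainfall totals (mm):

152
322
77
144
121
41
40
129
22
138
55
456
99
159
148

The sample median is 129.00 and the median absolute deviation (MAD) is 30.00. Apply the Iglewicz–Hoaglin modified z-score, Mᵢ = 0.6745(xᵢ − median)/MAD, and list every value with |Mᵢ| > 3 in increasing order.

|Mᵢ| > 3 ⇔ |xᵢ − 129.00| > 3·30.00/0.6745 = 133.43.
So outliers lie outside [-4.43, 262.43].
322: M = 4.34 → outlier.
456: M = 7.35 → outlier.

322, 456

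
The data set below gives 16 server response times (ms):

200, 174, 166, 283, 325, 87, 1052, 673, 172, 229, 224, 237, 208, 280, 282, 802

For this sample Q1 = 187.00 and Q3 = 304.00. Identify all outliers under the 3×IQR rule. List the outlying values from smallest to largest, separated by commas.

673, 802, 1052

IQR = Q3 − Q1 = 304.00 − 187.00 = 117.00.
Lower fence = Q1 − 3·IQR = 187.00 − 351.00 = -164.00.
Upper fence = Q3 + 3·IQR = 304.00 + 351.00 = 655.00.
673 > 655.00 → outlier.
802 > 655.00 → outlier.
1052 > 655.00 → outlier.
All remaining values lie within [-164.00, 655.00].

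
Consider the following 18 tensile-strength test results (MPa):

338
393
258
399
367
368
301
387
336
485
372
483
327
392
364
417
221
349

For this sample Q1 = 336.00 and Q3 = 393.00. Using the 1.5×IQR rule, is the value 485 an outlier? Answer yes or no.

yes

IQR = Q3 − Q1 = 393.00 − 336.00 = 57.00.
Lower fence = Q1 − 1.5·IQR = 336.00 − 85.50 = 250.50.
Upper fence = Q3 + 1.5·IQR = 393.00 + 85.50 = 478.50.
485 lies above the upper fence.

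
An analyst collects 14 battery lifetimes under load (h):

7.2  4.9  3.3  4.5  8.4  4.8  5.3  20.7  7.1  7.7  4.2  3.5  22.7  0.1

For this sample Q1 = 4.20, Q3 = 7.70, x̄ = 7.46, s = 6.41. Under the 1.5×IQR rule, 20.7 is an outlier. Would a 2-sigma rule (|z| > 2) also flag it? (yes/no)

z = (20.7 − 7.46) / 6.41 = 2.07.
|z| = 2.07 > 2.

yes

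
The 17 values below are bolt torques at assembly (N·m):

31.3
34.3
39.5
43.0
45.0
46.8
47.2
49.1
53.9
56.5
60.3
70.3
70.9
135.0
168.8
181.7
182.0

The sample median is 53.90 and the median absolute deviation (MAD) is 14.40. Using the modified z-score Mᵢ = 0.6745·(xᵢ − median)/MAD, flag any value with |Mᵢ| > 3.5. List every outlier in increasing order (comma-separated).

135.0, 168.8, 181.7, 182.0

|Mᵢ| > 3.5 ⇔ |xᵢ − 53.90| > 3.5·14.40/0.6745 = 74.72.
So outliers lie outside [-20.82, 128.62].
135.0: M = 3.80 → outlier.
168.8: M = 5.38 → outlier.
181.7: M = 5.99 → outlier.
182.0: M = 6.00 → outlier.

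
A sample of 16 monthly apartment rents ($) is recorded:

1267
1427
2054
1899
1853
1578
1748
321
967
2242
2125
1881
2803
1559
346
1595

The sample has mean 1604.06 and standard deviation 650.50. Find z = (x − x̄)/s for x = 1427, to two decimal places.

z = (1427 − 1604.06) / 650.50 = -0.27.

-0.27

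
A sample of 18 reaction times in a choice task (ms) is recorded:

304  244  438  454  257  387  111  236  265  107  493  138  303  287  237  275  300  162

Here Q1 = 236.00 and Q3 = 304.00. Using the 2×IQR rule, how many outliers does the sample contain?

IQR = 68.00; fences at 236.00 − 136.00 = 100.00 and 304.00 + 136.00 = 440.00.
Outside the cutoffs: 454, 493.

2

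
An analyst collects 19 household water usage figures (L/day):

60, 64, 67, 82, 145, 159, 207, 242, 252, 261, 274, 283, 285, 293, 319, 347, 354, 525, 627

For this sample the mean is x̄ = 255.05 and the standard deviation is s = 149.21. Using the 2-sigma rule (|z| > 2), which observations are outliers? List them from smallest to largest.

627

Cutoffs at x̄ ± 2s: 255.05 ± 2·149.21 = [-43.37, 553.47].
627: z = 2.49, |z| > 2 → outlier.
Every other value lies within [-43.37, 553.47].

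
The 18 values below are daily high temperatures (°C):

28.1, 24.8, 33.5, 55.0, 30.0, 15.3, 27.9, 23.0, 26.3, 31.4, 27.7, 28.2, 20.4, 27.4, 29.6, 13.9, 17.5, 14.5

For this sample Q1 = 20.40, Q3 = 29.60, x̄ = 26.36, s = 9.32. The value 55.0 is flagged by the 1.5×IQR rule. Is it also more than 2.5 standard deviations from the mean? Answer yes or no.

yes

z = (55.0 − 26.36) / 9.32 = 3.07.
|z| = 3.07 > 2.5.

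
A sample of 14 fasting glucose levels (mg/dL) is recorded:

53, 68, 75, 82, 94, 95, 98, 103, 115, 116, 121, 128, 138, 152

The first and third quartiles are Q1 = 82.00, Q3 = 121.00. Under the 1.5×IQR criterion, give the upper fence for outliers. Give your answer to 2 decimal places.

IQR = Q3 − Q1 = 121.00 − 82.00 = 39.00.
Lower fence = Q1 − 1.5·IQR = 82.00 − 58.50 = 23.50.
Upper fence = Q3 + 1.5·IQR = 121.00 + 58.50 = 179.50.

179.50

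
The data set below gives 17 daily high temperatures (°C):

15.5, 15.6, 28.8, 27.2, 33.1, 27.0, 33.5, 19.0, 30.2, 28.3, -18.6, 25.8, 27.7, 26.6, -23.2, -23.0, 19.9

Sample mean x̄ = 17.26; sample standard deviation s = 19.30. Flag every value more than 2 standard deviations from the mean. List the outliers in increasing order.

-23.2, -23.0

Cutoffs at x̄ ± 2s: 17.26 ± 2·19.30 = [-21.34, 55.86].
-23.2: z = -2.10, |z| > 2 → outlier.
-23.0: z = -2.09, |z| > 2 → outlier.
Every other value lies within [-21.34, 55.86].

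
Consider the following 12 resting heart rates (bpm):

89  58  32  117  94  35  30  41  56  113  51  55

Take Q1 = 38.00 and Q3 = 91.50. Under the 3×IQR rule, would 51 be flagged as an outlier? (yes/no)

no

IQR = Q3 − Q1 = 91.50 − 38.00 = 53.50.
Lower fence = Q1 − 3·IQR = 38.00 − 160.50 = -122.50.
Upper fence = Q3 + 3·IQR = 91.50 + 160.50 = 252.00.
51 lies within [-122.50, 252.00].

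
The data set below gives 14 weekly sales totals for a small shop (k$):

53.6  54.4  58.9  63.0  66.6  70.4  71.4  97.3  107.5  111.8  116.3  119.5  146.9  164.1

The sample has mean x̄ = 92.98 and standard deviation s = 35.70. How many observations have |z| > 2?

Cutoffs: x̄ ± 2s = [21.58, 164.38].
Every value lies within the cutoffs.

0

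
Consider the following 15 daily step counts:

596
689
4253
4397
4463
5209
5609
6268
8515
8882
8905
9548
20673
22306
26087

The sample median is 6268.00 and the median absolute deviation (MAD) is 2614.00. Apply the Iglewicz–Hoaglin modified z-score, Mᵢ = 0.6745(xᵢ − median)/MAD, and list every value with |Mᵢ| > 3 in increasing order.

20673, 22306, 26087

|Mᵢ| > 3 ⇔ |xᵢ − 6268.00| > 3·2614.00/0.6745 = 11626.39.
So outliers lie outside [-5358.39, 17894.39].
20673: M = 3.72 → outlier.
22306: M = 4.14 → outlier.
26087: M = 5.11 → outlier.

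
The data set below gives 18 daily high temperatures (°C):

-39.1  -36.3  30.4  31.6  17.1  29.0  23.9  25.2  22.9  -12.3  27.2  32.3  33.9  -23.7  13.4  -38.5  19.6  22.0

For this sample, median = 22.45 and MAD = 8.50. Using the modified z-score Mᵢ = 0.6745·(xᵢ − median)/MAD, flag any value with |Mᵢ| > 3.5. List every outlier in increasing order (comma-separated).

|Mᵢ| > 3.5 ⇔ |xᵢ − 22.45| > 3.5·8.50/0.6745 = 44.11.
So outliers lie outside [-21.66, 66.56].
-39.1: M = -4.88 → outlier.
-38.5: M = -4.84 → outlier.
-36.3: M = -4.66 → outlier.
-23.7: M = -3.66 → outlier.

-39.1, -38.5, -36.3, -23.7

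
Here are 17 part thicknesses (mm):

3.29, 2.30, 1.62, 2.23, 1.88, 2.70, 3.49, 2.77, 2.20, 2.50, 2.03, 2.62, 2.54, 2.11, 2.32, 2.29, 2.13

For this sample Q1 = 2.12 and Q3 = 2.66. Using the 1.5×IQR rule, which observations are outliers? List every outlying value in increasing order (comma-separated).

3.49

IQR = Q3 − Q1 = 2.66 − 2.12 = 0.54.
Lower fence = Q1 − 1.5·IQR = 2.12 − 0.81 = 1.31.
Upper fence = Q3 + 1.5·IQR = 2.66 + 0.81 = 3.47.
3.49 > 3.47 → outlier.
All remaining values lie within [1.31, 3.47].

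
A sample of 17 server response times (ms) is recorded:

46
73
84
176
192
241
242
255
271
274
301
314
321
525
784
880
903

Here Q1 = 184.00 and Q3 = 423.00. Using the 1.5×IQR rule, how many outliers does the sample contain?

3

IQR = 239.00; fences at 184.00 − 358.50 = -174.50 and 423.00 + 358.50 = 781.50.
Outside the cutoffs: 784, 880, 903.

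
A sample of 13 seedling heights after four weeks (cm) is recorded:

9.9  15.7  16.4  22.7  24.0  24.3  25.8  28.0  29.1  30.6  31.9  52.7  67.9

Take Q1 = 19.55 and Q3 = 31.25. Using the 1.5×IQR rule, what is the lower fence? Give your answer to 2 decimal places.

IQR = Q3 − Q1 = 31.25 − 19.55 = 11.70.
Lower fence = Q1 − 1.5·IQR = 19.55 − 17.55 = 2.00.
Upper fence = Q3 + 1.5·IQR = 31.25 + 17.55 = 48.80.

2.00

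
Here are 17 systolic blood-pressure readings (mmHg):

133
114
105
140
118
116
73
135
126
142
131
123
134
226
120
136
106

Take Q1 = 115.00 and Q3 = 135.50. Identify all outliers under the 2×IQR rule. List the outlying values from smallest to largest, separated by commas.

IQR = Q3 − Q1 = 135.50 − 115.00 = 20.50.
Lower fence = Q1 − 2·IQR = 115.00 − 41.00 = 74.00.
Upper fence = Q3 + 2·IQR = 135.50 + 41.00 = 176.50.
73 < 74.00 → outlier.
226 > 176.50 → outlier.
All remaining values lie within [74.00, 176.50].

73, 226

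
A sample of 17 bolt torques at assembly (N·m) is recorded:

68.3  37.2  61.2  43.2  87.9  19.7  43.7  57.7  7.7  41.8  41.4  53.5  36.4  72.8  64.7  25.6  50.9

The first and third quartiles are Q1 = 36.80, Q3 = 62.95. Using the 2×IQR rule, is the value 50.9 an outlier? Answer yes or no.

no

IQR = Q3 − Q1 = 62.95 − 36.80 = 26.15.
Lower fence = Q1 − 2·IQR = 36.80 − 52.30 = -15.50.
Upper fence = Q3 + 2·IQR = 62.95 + 52.30 = 115.25.
50.9 lies within [-15.50, 115.25].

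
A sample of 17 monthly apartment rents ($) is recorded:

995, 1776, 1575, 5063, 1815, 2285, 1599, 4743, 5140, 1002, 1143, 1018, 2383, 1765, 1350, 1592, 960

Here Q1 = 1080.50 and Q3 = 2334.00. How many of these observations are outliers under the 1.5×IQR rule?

3

IQR = 1253.50; fences at 1080.50 − 1880.25 = -799.75 and 2334.00 + 1880.25 = 4214.25.
Outside the cutoffs: 4743, 5063, 5140.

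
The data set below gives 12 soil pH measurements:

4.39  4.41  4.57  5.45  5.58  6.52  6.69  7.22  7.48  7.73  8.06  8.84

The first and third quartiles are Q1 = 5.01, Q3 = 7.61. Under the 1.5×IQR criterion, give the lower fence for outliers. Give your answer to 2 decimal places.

1.11

IQR = Q3 − Q1 = 7.61 − 5.01 = 2.60.
Lower fence = Q1 − 1.5·IQR = 5.01 − 3.90 = 1.11.
Upper fence = Q3 + 1.5·IQR = 7.61 + 3.90 = 11.51.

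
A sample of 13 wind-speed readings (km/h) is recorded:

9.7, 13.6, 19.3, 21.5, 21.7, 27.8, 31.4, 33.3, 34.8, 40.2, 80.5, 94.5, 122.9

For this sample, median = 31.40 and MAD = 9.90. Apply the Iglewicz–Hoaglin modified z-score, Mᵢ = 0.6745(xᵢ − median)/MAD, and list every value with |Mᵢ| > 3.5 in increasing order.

|Mᵢ| > 3.5 ⇔ |xᵢ − 31.40| > 3.5·9.90/0.6745 = 51.37.
So outliers lie outside [-19.97, 82.77].
94.5: M = 4.30 → outlier.
122.9: M = 6.23 → outlier.

94.5, 122.9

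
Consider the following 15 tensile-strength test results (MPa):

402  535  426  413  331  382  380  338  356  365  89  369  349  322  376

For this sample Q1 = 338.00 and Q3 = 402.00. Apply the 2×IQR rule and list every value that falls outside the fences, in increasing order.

IQR = Q3 − Q1 = 402.00 − 338.00 = 64.00.
Lower fence = Q1 − 2·IQR = 338.00 − 128.00 = 210.00.
Upper fence = Q3 + 2·IQR = 402.00 + 128.00 = 530.00.
89 < 210.00 → outlier.
535 > 530.00 → outlier.
All remaining values lie within [210.00, 530.00].

89, 535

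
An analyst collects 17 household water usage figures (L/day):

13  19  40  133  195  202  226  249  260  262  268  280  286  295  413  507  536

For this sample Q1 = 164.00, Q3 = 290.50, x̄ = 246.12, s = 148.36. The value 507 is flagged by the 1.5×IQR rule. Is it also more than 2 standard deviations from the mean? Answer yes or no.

no

z = (507 − 246.12) / 148.36 = 1.76.
|z| = 1.76 ≤ 2.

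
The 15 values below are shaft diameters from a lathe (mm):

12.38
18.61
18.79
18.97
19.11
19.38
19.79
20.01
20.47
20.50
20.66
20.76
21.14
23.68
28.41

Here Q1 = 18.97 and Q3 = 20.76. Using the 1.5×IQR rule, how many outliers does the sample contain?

IQR = 1.79; fences at 18.97 − 2.685 = 16.285 and 20.76 + 2.685 = 23.445.
Outside the cutoffs: 12.38, 23.68, 28.41.

3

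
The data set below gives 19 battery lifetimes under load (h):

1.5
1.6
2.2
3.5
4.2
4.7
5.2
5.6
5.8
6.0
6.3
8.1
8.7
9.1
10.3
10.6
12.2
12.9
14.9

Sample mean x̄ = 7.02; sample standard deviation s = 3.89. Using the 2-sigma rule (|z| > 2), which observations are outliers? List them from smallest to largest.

Cutoffs at x̄ ± 2s: 7.02 ± 2·3.89 = [-0.76, 14.80].
14.9: z = 2.03, |z| > 2 → outlier.
Every other value lies within [-0.76, 14.80].

14.9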